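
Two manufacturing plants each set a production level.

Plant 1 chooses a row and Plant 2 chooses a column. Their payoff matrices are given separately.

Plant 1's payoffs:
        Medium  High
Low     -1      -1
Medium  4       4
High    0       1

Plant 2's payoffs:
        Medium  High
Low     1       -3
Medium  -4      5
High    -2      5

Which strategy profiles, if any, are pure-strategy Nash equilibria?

Pure NE: (Medium, High)

(Low, Medium): Plant 1 can switch to Medium (-1 → 4). Not NE.
(Low, High): Plant 1 can switch to Medium (-1 → 4). Not NE.
(Medium, Medium): Plant 2 can switch to High (-4 → 5). Not NE.
(Medium, High): Plant 1 gets 4, best alternative 1; Plant 2 gets 5, best alternative -4. No profitable deviation — NE.
(High, Medium): Plant 1 can switch to Medium (0 → 4). Not NE.
(High, High): Plant 1 can switch to Medium (1 → 4). Not NE.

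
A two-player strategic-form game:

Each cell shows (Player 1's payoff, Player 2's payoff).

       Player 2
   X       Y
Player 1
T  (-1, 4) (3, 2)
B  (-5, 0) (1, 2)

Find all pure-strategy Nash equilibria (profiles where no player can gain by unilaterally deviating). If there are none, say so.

(T, X)

(T, X): Player 1 gets -1, best alternative -5; Player 2 gets 4, best alternative 2. No profitable deviation — NE.
(T, Y): Player 2 can switch to X (2 → 4). Not NE.
(B, X): Player 1 can switch to T (-5 → -1). Not NE.
(B, Y): Player 1 can switch to T (1 → 3). Not NE.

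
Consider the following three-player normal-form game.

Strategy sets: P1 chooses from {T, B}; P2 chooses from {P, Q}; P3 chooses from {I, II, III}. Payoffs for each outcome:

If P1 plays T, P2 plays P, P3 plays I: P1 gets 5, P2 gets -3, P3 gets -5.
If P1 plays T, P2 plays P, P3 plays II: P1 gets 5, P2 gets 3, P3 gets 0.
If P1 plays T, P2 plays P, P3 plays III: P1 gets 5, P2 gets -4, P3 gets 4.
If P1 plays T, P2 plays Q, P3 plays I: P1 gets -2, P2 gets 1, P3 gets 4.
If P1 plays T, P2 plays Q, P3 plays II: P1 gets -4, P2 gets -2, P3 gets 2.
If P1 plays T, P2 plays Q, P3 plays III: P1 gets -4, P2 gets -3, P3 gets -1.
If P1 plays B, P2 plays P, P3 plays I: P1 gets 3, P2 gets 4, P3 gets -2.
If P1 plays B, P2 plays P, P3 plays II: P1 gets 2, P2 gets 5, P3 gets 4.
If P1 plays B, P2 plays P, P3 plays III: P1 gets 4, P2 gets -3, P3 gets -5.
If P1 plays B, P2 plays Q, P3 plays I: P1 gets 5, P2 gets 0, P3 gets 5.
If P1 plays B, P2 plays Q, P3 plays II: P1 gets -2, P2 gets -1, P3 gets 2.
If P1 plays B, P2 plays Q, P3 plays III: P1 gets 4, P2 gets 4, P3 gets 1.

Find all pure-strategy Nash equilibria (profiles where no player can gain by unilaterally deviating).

(T, P, I): P2 can switch to Q (-3 → 1). Not NE.
(T, P, II): P3 can switch to III (0 → 4). Not NE.
(T, P, III): P2 can switch to Q (-4 → -3). Not NE.
(T, Q, I): P1 can switch to B (-2 → 5). Not NE.
(T, Q, II): P1 can switch to B (-4 → -2). Not NE.
(T, Q, III): P1 can switch to B (-4 → 4). Not NE.
(B, P, I): P1 can switch to T (3 → 5). Not NE.
(B, P, II): P1 can switch to T (2 → 5). Not NE.
(B, P, III): P1 can switch to T (4 → 5). Not NE.
(B, Q, I): P2 can switch to P (0 → 4). Not NE.
(B, Q, II): P2 can switch to P (-1 → 5). Not NE.
(B, Q, III): P3 can switch to I (1 → 5). Not NE.

There is no pure-strategy Nash equilibrium.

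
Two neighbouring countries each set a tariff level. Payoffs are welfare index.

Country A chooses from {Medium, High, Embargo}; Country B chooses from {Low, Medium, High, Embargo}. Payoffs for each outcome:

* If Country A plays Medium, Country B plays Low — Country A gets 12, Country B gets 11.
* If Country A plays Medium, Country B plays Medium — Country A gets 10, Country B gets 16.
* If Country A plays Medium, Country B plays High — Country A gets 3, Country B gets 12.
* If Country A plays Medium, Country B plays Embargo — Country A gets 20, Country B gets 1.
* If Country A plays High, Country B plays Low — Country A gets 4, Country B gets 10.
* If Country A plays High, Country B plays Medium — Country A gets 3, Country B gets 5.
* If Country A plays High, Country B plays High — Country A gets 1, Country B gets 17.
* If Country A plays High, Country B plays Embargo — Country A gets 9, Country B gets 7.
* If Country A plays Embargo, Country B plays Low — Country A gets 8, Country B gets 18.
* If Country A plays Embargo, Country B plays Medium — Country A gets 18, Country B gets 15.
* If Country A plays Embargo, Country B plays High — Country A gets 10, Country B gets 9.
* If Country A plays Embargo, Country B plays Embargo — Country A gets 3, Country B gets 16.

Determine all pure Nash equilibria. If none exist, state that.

(Medium, Low): Country B can switch to Medium (11 → 16). Not NE.
(Medium, Medium): Country A can switch to Embargo (10 → 18). Not NE.
(Medium, High): Country A can switch to Embargo (3 → 10). Not NE.
(Medium, Embargo): Country B can switch to Low (1 → 11). Not NE.
(High, Low): Country A can switch to Medium (4 → 12). Not NE.
(High, Medium): Country A can switch to Medium (3 → 10). Not NE.
(High, High): Country A can switch to Medium (1 → 3). Not NE.
(High, Embargo): Country A can switch to Medium (9 → 20). Not NE.
(Embargo, Low): Country A can switch to Medium (8 → 12). Not NE.
(Embargo, Medium): Country B can switch to Low (15 → 18). Not NE.
(The remaining 2 profiles each have a profitable deviation by the same check.)

There is no pure-strategy Nash equilibrium.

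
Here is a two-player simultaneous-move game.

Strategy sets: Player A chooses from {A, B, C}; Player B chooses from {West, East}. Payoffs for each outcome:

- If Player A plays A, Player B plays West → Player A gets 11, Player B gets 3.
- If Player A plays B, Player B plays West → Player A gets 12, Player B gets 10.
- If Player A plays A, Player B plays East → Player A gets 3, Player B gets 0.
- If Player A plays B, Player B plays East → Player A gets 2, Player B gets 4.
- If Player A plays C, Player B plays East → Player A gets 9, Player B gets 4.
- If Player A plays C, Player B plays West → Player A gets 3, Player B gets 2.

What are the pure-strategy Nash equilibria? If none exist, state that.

The pure Nash equilibria are (B, West), (C, East).

Mark each player's best response to every combination of opponents' strategies; a profile where every player is best-responding is a pure Nash equilibrium.
Player A against West: payoffs 11, 12, 3 → best response B.
Player A against East: payoffs 3, 2, 9 → best response C.
Player B against A: payoffs 3, 0 → best response West.
Player B against B: payoffs 10, 4 → best response West.
Player B against C: payoffs 2, 4 → best response East.
Mutual best responses: (B, West); (C, East).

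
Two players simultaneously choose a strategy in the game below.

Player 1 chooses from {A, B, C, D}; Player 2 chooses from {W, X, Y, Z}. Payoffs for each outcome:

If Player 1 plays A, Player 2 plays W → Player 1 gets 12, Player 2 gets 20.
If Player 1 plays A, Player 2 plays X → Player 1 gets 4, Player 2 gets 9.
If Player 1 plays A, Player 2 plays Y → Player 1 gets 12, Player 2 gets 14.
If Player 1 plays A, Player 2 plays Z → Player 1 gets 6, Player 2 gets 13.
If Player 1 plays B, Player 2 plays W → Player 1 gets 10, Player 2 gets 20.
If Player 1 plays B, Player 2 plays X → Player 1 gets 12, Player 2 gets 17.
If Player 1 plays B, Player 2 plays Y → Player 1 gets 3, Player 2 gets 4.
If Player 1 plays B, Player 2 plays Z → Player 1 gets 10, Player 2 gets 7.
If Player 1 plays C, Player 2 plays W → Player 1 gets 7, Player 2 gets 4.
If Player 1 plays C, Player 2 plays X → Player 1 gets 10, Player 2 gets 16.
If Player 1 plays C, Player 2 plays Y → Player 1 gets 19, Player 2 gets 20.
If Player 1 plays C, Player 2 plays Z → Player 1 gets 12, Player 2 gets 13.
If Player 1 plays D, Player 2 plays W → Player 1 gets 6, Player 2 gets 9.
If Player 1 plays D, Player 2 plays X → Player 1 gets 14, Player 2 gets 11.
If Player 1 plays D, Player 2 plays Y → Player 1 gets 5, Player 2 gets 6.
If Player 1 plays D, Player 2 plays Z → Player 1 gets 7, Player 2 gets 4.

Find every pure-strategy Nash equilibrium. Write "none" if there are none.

(A, W), (C, Y), (D, X)

(A, W): Player 1 gets 12, best alternative 10; Player 2 gets 20, best alternative 14. No profitable deviation — NE.
(A, X): Player 1 can switch to B (4 → 12). Not NE.
(A, Y): Player 1 can switch to C (12 → 19). Not NE.
(A, Z): Player 1 can switch to B (6 → 10). Not NE.
(B, W): Player 1 can switch to A (10 → 12). Not NE.
(B, X): Player 1 can switch to D (12 → 14). Not NE.
(B, Y): Player 1 can switch to A (3 → 12). Not NE.
(B, Z): Player 1 can switch to C (10 → 12). Not NE.
(C, W): Player 1 can switch to A (7 → 12). Not NE.
(C, X): Player 1 can switch to B (10 → 12). Not NE.
(C, Y): Player 1 gets 19, best alternative 12; Player 2 gets 20, best alternative 16. No profitable deviation — NE.
(C, Z): Player 2 can switch to X (13 → 16). Not NE.
(D, W): Player 1 can switch to A (6 → 12). Not NE.
(D, X): Player 1 gets 14, best alternative 12; Player 2 gets 11, best alternative 9. No profitable deviation — NE.
(D, Y): Player 1 can switch to A (5 → 12). Not NE.
(The remaining 1 profile has a profitable deviation by the same check.)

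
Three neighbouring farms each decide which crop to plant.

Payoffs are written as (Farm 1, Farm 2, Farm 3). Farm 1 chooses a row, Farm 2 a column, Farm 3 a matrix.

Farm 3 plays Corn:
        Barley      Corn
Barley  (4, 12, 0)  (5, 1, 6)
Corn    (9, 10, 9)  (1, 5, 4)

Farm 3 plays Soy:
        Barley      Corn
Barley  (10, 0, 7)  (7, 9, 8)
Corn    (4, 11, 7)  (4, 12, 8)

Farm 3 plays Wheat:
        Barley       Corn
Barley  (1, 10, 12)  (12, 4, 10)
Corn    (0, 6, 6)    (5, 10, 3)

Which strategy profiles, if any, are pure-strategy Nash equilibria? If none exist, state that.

(Barley, Barley, Wheat), (Corn, Barley, Corn)

Farm 1 against (Barley, Corn): payoffs 4, 9 → best response Corn.
Farm 1 against (Barley, Soy): payoffs 10, 4 → best response Barley.
Farm 1 against (Barley, Wheat): payoffs 1, 0 → best response Barley.
Farm 1 against (Corn, Corn): payoffs 5, 1 → best response Barley.
Farm 1 against (Corn, Soy): payoffs 7, 4 → best response Barley.
Farm 1 against (Corn, Wheat): payoffs 12, 5 → best response Barley.
Farm 2 against (Barley, Corn): payoffs 12, 1 → best response Barley.
Farm 2 against (Barley, Soy): payoffs 0, 9 → best response Corn.
Farm 2 against (Barley, Wheat): payoffs 10, 4 → best response Barley.
Farm 2 against (Corn, Corn): payoffs 10, 5 → best response Barley.
Farm 2 against (Corn, Soy): payoffs 11, 12 → best response Corn.
Farm 2 against (Corn, Wheat): payoffs 6, 10 → best response Corn.
Farm 3 against (Barley, Barley): payoffs 0, 7, 12 → best response Wheat.
Farm 3 against (Barley, Corn): payoffs 6, 8, 10 → best response Wheat.
Farm 3 against (Corn, Barley): payoffs 9, 7, 6 → best response Corn.
Farm 3 against (Corn, Corn): payoffs 4, 8, 3 → best response Soy.
Mutual best responses: (Barley, Barley, Wheat); (Corn, Barley, Corn).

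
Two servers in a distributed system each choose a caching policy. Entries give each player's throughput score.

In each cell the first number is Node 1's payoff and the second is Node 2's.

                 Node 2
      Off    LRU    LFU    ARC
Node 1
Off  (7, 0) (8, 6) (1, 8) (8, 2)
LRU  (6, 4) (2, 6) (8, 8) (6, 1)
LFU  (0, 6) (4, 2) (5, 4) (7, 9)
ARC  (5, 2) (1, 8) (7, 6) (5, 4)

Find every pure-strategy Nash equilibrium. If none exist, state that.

(LRU, LFU)

Node 1 against Off: payoffs 7, 6, 0, 5 → best response Off.
Node 1 against LRU: payoffs 8, 2, 4, 1 → best response Off.
Node 1 against LFU: payoffs 1, 8, 5, 7 → best response LRU.
Node 1 against ARC: payoffs 8, 6, 7, 5 → best response Off.
Node 2 against Off: payoffs 0, 6, 8, 2 → best response LFU.
Node 2 against LRU: payoffs 4, 6, 8, 1 → best response LFU.
Node 2 against LFU: payoffs 6, 2, 4, 9 → best response ARC.
Node 2 against ARC: payoffs 2, 8, 6, 4 → best response LRU.
Mutual best responses: (LRU, LFU).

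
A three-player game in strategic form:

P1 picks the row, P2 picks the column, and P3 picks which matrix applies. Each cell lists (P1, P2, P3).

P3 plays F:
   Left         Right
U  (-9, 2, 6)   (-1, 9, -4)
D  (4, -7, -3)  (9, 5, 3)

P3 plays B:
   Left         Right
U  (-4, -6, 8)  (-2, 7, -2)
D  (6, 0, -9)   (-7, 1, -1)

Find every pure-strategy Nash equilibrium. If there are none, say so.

(U, Left, F): P1 can switch to D (-9 → 4). Not NE.
(U, Left, B): P1 can switch to D (-4 → 6). Not NE.
(U, Right, F): P1 can switch to D (-1 → 9). Not NE.
(U, Right, B): P1 gets -2, best alternative -7; P2 gets 7, best alternative -6; P3 gets -2, best alternative -4. No profitable deviation — NE.
(D, Left, F): P2 can switch to Right (-7 → 5). Not NE.
(D, Left, B): P2 can switch to Right (0 → 1). Not NE.
(D, Right, F): P1 gets 9, best alternative -1; P2 gets 5, best alternative -7; P3 gets 3, best alternative -1. No profitable deviation — NE.
(D, Right, B): P1 can switch to U (-7 → -2). Not NE.

The pure Nash equilibria are (U, Right, B); (D, Right, F).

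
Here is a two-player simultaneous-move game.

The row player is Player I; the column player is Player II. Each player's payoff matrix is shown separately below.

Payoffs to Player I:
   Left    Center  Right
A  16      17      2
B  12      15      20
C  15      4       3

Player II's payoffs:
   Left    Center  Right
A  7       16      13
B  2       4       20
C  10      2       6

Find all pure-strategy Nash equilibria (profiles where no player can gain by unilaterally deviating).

Pure-strategy Nash equilibria: (A, Center); (B, Right)

Player I against Left: payoffs 16, 12, 15 → best response A.
Player I against Center: payoffs 17, 15, 4 → best response A.
Player I against Right: payoffs 2, 20, 3 → best response B.
Player II against A: payoffs 7, 16, 13 → best response Center.
Player II against B: payoffs 2, 4, 20 → best response Right.
Player II against C: payoffs 10, 2, 6 → best response Left.
Mutual best responses: (A, Center); (B, Right).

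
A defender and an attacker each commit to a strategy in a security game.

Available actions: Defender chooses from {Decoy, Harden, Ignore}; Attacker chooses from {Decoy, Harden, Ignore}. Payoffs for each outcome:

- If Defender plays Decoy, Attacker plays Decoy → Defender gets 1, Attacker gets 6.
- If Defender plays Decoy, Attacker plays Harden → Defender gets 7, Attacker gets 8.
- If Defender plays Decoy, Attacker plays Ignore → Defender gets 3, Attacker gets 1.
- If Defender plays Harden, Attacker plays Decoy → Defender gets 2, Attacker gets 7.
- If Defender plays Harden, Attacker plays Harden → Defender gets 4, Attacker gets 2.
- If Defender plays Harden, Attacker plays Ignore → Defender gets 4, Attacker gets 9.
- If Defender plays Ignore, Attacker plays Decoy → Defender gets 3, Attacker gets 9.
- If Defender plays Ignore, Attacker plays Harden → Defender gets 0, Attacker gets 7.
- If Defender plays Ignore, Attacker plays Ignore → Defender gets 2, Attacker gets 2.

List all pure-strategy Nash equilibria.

For each player, find the best response to each opponent profile; mutual best responses are the pure NE.
Defender against Decoy: payoffs 1, 2, 3 → best response Ignore.
Defender against Harden: payoffs 7, 4, 0 → best response Decoy.
Defender against Ignore: payoffs 3, 4, 2 → best response Harden.
Attacker against Decoy: payoffs 6, 8, 1 → best response Harden.
Attacker against Harden: payoffs 7, 2, 9 → best response Ignore.
Attacker against Ignore: payoffs 9, 7, 2 → best response Decoy.
Mutual best responses: (Decoy, Harden); (Harden, Ignore); (Ignore, Decoy).

Pure-strategy Nash equilibria: (Decoy, Harden) and (Harden, Ignore) and (Ignore, Decoy)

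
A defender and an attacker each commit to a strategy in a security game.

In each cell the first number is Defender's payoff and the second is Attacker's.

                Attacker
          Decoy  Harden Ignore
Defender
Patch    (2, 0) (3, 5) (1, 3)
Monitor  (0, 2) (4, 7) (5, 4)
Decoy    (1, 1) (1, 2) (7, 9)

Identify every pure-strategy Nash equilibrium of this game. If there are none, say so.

Check each profile: it is a Nash equilibrium iff no player can strictly gain by switching unilaterally.
(Patch, Decoy): Attacker can switch to Harden (0 → 5). Not NE.
(Patch, Harden): Defender can switch to Monitor (3 → 4). Not NE.
(Patch, Ignore): Defender can switch to Monitor (1 → 5). Not NE.
(Monitor, Decoy): Defender can switch to Patch (0 → 2). Not NE.
(Monitor, Harden): Defender gets 4, best alternative 3; Attacker gets 7, best alternative 4. No profitable deviation — NE.
(Monitor, Ignore): Defender can switch to Decoy (5 → 7). Not NE.
(Decoy, Decoy): Defender can switch to Patch (1 → 2). Not NE.
(Decoy, Harden): Defender can switch to Patch (1 → 3). Not NE.
(Decoy, Ignore): Defender gets 7, best alternative 5; Attacker gets 9, best alternative 2. No profitable deviation — NE.

Pure-strategy Nash equilibria: (Monitor, Harden); (Decoy, Ignore)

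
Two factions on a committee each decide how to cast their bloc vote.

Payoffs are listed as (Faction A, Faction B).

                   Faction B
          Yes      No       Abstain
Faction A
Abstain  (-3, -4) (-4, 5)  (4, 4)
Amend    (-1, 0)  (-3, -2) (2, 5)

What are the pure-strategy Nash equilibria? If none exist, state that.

For each player, find the best response to each opponent profile; mutual best responses are the pure NE.
Faction A against Yes: payoffs -3, -1 → best response Amend.
Faction A against No: payoffs -4, -3 → best response Amend.
Faction A against Abstain: payoffs 4, 2 → best response Abstain.
Faction B against Abstain: payoffs -4, 5, 4 → best response No.
Faction B against Amend: payoffs 0, -2, 5 → best response Abstain.
No profile is a mutual best response for all players.

This game has no pure Nash equilibrium.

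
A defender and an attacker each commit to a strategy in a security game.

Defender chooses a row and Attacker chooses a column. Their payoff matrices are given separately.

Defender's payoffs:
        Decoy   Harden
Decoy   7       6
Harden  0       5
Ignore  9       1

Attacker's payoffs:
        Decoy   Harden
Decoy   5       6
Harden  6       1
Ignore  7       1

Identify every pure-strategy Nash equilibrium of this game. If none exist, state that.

Pure-strategy Nash equilibria: (Decoy, Harden), (Ignore, Decoy)

Defender against Decoy: payoffs 7, 0, 9 → best response Ignore.
Defender against Harden: payoffs 6, 5, 1 → best response Decoy.
Attacker against Decoy: payoffs 5, 6 → best response Harden.
Attacker against Harden: payoffs 6, 1 → best response Decoy.
Attacker against Ignore: payoffs 7, 1 → best response Decoy.
Mutual best responses: (Decoy, Harden); (Ignore, Decoy).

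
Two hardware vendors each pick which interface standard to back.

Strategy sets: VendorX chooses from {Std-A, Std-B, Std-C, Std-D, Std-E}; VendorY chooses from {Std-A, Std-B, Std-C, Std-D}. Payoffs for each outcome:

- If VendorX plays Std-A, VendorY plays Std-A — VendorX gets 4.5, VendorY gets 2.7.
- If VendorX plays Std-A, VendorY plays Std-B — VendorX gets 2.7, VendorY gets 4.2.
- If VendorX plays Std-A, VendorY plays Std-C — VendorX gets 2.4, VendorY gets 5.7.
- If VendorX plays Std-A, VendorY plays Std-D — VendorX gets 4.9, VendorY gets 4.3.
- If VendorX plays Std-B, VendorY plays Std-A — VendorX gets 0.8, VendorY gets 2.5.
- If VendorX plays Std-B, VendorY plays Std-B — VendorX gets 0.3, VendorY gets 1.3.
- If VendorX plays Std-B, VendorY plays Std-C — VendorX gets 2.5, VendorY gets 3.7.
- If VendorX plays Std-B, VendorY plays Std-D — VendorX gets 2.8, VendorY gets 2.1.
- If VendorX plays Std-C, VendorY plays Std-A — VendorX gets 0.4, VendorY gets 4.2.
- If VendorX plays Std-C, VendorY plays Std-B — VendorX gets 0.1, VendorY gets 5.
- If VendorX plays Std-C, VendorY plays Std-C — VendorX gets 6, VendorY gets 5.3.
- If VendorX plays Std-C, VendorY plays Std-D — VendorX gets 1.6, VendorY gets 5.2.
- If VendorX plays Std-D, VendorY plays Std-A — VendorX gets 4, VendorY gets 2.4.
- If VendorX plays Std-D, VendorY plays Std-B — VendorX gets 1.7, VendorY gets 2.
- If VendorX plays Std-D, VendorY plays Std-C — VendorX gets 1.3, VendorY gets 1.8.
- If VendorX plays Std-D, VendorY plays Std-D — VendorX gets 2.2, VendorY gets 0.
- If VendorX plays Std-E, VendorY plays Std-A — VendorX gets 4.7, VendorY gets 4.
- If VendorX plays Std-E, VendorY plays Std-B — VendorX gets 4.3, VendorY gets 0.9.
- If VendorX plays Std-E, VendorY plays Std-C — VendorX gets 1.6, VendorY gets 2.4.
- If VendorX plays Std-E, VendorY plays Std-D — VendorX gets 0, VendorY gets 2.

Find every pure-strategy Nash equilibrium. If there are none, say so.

(Std-A, Std-A): VendorX can switch to Std-E (4.5 → 4.7). Not NE.
(Std-A, Std-B): VendorX can switch to Std-E (2.7 → 4.3). Not NE.
(Std-A, Std-C): VendorX can switch to Std-B (2.4 → 2.5). Not NE.
(Std-A, Std-D): VendorY can switch to Std-C (4.3 → 5.7). Not NE.
(Std-B, Std-A): VendorX can switch to Std-A (0.8 → 4.5). Not NE.
(Std-B, Std-B): VendorX can switch to Std-A (0.3 → 2.7). Not NE.
(Std-B, Std-C): VendorX can switch to Std-C (2.5 → 6). Not NE.
(Std-B, Std-D): VendorX can switch to Std-A (2.8 → 4.9). Not NE.
(Std-C, Std-C): VendorX gets 6, best alternative 2.5; VendorY gets 5.3, best alternative 5.2. No profitable deviation — NE.
(Std-E, Std-A): VendorX gets 4.7, best alternative 4.5; VendorY gets 4, best alternative 2.4. No profitable deviation — NE.
(The remaining 10 profiles each have a profitable deviation by the same check.)

(Std-C, Std-C), (Std-E, Std-A)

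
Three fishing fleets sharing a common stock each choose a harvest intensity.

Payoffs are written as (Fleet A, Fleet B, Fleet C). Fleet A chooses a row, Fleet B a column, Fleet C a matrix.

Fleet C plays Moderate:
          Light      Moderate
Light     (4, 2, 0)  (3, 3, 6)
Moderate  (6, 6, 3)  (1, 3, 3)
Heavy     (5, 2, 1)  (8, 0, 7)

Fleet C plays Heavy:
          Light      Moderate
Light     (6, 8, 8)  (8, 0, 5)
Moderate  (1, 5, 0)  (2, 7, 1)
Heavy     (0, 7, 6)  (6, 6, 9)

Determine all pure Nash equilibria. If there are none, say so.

Mark each player's best response to every combination of opponents' strategies; a profile where every player is best-responding is a pure Nash equilibrium.
Fleet A against (Light, Moderate): payoffs 4, 6, 5 → best response Moderate.
Fleet A against (Light, Heavy): payoffs 6, 1, 0 → best response Light.
Fleet A against (Moderate, Moderate): payoffs 3, 1, 8 → best response Heavy.
Fleet A against (Moderate, Heavy): payoffs 8, 2, 6 → best response Light.
Fleet B against (Light, Moderate): payoffs 2, 3 → best response Moderate.
Fleet B against (Light, Heavy): payoffs 8, 0 → best response Light.
Fleet B against (Moderate, Moderate): payoffs 6, 3 → best response Light.
Fleet B against (Moderate, Heavy): payoffs 5, 7 → best response Moderate.
Fleet B against (Heavy, Moderate): payoffs 2, 0 → best response Light.
Fleet B against (Heavy, Heavy): payoffs 7, 6 → best response Light.
Fleet C against (Light, Light): payoffs 0, 8 → best response Heavy.
Fleet C against (Light, Moderate): payoffs 6, 5 → best response Moderate.
Fleet C against (Moderate, Light): payoffs 3, 0 → best response Moderate.
Fleet C against (Moderate, Moderate): payoffs 3, 1 → best response Moderate.
Fleet C against (Heavy, Light): payoffs 1, 6 → best response Heavy.
Fleet C against (Heavy, Moderate): payoffs 7, 9 → best response Heavy.
Mutual best responses: (Light, Light, Heavy); (Moderate, Light, Moderate).

Pure-strategy Nash equilibria: (Light, Light, Heavy); (Moderate, Light, Moderate)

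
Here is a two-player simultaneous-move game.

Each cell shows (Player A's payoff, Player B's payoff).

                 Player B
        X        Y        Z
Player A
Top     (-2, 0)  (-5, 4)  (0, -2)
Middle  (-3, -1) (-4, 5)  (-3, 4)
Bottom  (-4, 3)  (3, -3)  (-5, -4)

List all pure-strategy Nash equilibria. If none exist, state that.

Player A against X: payoffs -2, -3, -4 → best response Top.
Player A against Y: payoffs -5, -4, 3 → best response Bottom.
Player A against Z: payoffs 0, -3, -5 → best response Top.
Player B against Top: payoffs 0, 4, -2 → best response Y.
Player B against Middle: payoffs -1, 5, 4 → best response Y.
Player B against Bottom: payoffs 3, -3, -4 → best response X.
No profile is a mutual best response for all players.

There is no pure-strategy Nash equilibrium.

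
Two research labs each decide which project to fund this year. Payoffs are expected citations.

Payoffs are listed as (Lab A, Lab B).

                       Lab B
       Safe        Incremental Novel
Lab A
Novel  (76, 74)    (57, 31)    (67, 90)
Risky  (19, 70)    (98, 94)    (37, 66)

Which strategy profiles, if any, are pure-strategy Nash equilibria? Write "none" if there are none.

(Novel, Novel), (Risky, Incremental)

(Novel, Safe): Lab B can switch to Novel (74 → 90). Not NE.
(Novel, Incremental): Lab A can switch to Risky (57 → 98). Not NE.
(Novel, Novel): Lab A gets 67, best alternative 37; Lab B gets 90, best alternative 74. No profitable deviation — NE.
(Risky, Safe): Lab A can switch to Novel (19 → 76). Not NE.
(Risky, Incremental): Lab A gets 98, best alternative 57; Lab B gets 94, best alternative 70. No profitable deviation — NE.
(Risky, Novel): Lab A can switch to Novel (37 → 67). Not NE.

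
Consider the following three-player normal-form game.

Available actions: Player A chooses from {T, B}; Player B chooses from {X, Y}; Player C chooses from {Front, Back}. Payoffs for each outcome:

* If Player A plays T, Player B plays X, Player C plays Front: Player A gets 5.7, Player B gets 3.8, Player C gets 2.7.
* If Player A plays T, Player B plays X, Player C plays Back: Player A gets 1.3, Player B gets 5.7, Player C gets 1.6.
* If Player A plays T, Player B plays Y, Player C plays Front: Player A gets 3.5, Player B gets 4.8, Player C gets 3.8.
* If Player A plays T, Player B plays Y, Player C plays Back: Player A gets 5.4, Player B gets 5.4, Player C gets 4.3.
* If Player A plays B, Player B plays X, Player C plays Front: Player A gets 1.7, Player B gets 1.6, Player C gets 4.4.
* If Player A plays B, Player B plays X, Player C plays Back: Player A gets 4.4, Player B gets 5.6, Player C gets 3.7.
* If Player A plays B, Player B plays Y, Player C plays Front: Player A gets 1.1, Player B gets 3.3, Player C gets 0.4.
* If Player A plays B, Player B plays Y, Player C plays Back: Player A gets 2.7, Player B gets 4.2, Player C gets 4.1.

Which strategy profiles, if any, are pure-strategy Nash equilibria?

This game has no pure Nash equilibrium.

(T, X, Front): Player B can switch to Y (3.8 → 4.8). Not NE.
(T, X, Back): Player A can switch to B (1.3 → 4.4). Not NE.
(T, Y, Front): Player C can switch to Back (3.8 → 4.3). Not NE.
(T, Y, Back): Player B can switch to X (5.4 → 5.7). Not NE.
(B, X, Front): Player A can switch to T (1.7 → 5.7). Not NE.
(B, X, Back): Player C can switch to Front (3.7 → 4.4). Not NE.
(B, Y, Front): Player A can switch to T (1.1 → 3.5). Not NE.
(B, Y, Back): Player A can switch to T (2.7 → 5.4). Not NE.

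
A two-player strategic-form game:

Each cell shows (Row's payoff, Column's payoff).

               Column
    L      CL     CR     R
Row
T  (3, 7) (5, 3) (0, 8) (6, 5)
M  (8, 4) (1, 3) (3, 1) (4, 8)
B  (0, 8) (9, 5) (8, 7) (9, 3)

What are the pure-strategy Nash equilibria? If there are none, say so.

There is no pure-strategy Nash equilibrium.

Row against L: payoffs 3, 8, 0 → best response M.
Row against CL: payoffs 5, 1, 9 → best response B.
Row against CR: payoffs 0, 3, 8 → best response B.
Row against R: payoffs 6, 4, 9 → best response B.
Column against T: payoffs 7, 3, 8, 5 → best response CR.
Column against M: payoffs 4, 3, 1, 8 → best response R.
Column against B: payoffs 8, 5, 7, 3 → best response L.
No profile is a mutual best response for all players.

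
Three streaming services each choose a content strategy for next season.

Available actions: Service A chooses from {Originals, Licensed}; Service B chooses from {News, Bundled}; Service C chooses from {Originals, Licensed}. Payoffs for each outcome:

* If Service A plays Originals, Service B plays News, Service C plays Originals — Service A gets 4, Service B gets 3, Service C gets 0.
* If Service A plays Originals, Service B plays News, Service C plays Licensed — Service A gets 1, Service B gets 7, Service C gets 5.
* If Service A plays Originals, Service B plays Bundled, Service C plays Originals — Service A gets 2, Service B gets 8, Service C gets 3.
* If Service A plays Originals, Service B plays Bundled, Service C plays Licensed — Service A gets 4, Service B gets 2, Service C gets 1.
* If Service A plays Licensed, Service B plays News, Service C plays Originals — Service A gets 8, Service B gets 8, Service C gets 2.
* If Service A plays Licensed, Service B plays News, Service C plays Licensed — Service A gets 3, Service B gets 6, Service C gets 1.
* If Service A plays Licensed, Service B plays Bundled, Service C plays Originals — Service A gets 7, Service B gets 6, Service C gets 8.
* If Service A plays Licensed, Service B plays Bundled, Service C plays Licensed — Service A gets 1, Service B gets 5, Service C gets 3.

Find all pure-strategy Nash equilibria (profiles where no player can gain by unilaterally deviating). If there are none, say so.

The unique pure-strategy Nash equilibrium is (Licensed, News, Originals).

Service A against (News, Originals): payoffs 4, 8 → best response Licensed.
Service A against (News, Licensed): payoffs 1, 3 → best response Licensed.
Service A against (Bundled, Originals): payoffs 2, 7 → best response Licensed.
Service A against (Bundled, Licensed): payoffs 4, 1 → best response Originals.
Service B against (Originals, Originals): payoffs 3, 8 → best response Bundled.
Service B against (Originals, Licensed): payoffs 7, 2 → best response News.
Service B against (Licensed, Originals): payoffs 8, 6 → best response News.
Service B against (Licensed, Licensed): payoffs 6, 5 → best response News.
Service C against (Originals, News): payoffs 0, 5 → best response Licensed.
Service C against (Originals, Bundled): payoffs 3, 1 → best response Originals.
Service C against (Licensed, News): payoffs 2, 1 → best response Originals.
Service C against (Licensed, Bundled): payoffs 8, 3 → best response Originals.
Mutual best responses: (Licensed, News, Originals).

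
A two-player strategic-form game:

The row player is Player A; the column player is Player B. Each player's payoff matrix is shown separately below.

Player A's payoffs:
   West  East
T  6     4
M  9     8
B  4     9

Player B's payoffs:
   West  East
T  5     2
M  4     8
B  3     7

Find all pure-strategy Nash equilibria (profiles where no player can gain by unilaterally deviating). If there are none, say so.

Player A against West: payoffs 6, 9, 4 → best response M.
Player A against East: payoffs 4, 8, 9 → best response B.
Player B against T: payoffs 5, 2 → best response West.
Player B against M: payoffs 4, 8 → best response East.
Player B against B: payoffs 3, 7 → best response East.
Mutual best responses: (B, East).

(B, East)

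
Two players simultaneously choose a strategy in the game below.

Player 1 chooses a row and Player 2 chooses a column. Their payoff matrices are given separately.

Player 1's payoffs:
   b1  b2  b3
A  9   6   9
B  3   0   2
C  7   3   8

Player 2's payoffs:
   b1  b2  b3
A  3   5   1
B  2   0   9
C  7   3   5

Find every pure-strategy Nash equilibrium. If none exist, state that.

Pure NE: (A, b2)

Player 1 against b1: payoffs 9, 3, 7 → best response A.
Player 1 against b2: payoffs 6, 0, 3 → best response A.
Player 1 against b3: payoffs 9, 2, 8 → best response A.
Player 2 against A: payoffs 3, 5, 1 → best response b2.
Player 2 against B: payoffs 2, 0, 9 → best response b3.
Player 2 against C: payoffs 7, 3, 5 → best response b1.
Mutual best responses: (A, b2).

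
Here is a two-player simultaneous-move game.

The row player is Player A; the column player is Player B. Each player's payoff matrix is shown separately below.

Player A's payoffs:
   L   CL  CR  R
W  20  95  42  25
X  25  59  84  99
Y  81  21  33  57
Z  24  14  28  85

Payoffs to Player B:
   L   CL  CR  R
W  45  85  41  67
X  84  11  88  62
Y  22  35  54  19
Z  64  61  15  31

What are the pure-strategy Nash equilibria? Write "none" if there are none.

(W, L): Player A can switch to X (20 → 25). Not NE.
(W, CL): Player A gets 95, best alternative 59; Player B gets 85, best alternative 67. No profitable deviation — NE.
(W, CR): Player A can switch to X (42 → 84). Not NE.
(W, R): Player A can switch to X (25 → 99). Not NE.
(X, L): Player A can switch to Y (25 → 81). Not NE.
(X, CL): Player A can switch to W (59 → 95). Not NE.
(X, CR): Player A gets 84, best alternative 42; Player B gets 88, best alternative 84. No profitable deviation — NE.
(X, R): Player B can switch to L (62 → 84). Not NE.
(Y, L): Player B can switch to CL (22 → 35). Not NE.
(Y, CL): Player A can switch to W (21 → 95). Not NE.
(The remaining 6 profiles each have a profitable deviation by the same check.)

The pure Nash equilibria are (W, CL) and (X, CR).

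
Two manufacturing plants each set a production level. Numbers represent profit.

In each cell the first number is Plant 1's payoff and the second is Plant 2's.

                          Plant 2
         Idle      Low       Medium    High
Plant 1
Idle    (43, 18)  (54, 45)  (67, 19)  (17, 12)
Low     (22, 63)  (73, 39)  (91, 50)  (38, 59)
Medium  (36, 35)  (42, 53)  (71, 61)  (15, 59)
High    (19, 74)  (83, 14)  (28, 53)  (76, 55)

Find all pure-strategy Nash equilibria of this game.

There is no pure-strategy Nash equilibrium.

For each strategy profile, look for a profitable unilateral deviation.
(Idle, Idle): Plant 2 can switch to Low (18 → 45). Not NE.
(Idle, Low): Plant 1 can switch to Low (54 → 73). Not NE.
(Idle, Medium): Plant 1 can switch to Low (67 → 91). Not NE.
(Idle, High): Plant 1 can switch to Low (17 → 38). Not NE.
(Low, Idle): Plant 1 can switch to Idle (22 → 43). Not NE.
(Low, Low): Plant 1 can switch to High (73 → 83). Not NE.
(Low, Medium): Plant 2 can switch to Idle (50 → 63). Not NE.
(Low, High): Plant 1 can switch to High (38 → 76). Not NE.
(Medium, Idle): Plant 1 can switch to Idle (36 → 43). Not NE.
(Medium, Low): Plant 1 can switch to Idle (42 → 54). Not NE.
(The remaining 6 profiles each have a profitable deviation by the same check.)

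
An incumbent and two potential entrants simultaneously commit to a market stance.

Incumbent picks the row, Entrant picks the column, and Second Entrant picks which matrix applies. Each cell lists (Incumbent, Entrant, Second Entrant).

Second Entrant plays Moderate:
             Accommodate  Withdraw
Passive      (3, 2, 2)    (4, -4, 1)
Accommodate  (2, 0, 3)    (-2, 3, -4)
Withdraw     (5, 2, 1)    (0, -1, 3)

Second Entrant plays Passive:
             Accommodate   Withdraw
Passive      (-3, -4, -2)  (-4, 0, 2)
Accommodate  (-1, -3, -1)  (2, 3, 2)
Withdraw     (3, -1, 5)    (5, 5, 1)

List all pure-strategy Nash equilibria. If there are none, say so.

Incumbent against (Accommodate, Moderate): payoffs 3, 2, 5 → best response Withdraw.
Incumbent against (Accommodate, Passive): payoffs -3, -1, 3 → best response Withdraw.
Incumbent against (Withdraw, Moderate): payoffs 4, -2, 0 → best response Passive.
Incumbent against (Withdraw, Passive): payoffs -4, 2, 5 → best response Withdraw.
Entrant against (Passive, Moderate): payoffs 2, -4 → best response Accommodate.
Entrant against (Passive, Passive): payoffs -4, 0 → best response Withdraw.
Entrant against (Accommodate, Moderate): payoffs 0, 3 → best response Withdraw.
Entrant against (Accommodate, Passive): payoffs -3, 3 → best response Withdraw.
Entrant against (Withdraw, Moderate): payoffs 2, -1 → best response Accommodate.
Entrant against (Withdraw, Passive): payoffs -1, 5 → best response Withdraw.
Second Entrant against (Passive, Accommodate): payoffs 2, -2 → best response Moderate.
Second Entrant against (Passive, Withdraw): payoffs 1, 2 → best response Passive.
Second Entrant against (Accommodate, Accommodate): payoffs 3, -1 → best response Moderate.
Second Entrant against (Accommodate, Withdraw): payoffs -4, 2 → best response Passive.
Second Entrant against (Withdraw, Accommodate): payoffs 1, 5 → best response Passive.
Second Entrant against (Withdraw, Withdraw): payoffs 3, 1 → best response Moderate.
No profile is a mutual best response for all players.

none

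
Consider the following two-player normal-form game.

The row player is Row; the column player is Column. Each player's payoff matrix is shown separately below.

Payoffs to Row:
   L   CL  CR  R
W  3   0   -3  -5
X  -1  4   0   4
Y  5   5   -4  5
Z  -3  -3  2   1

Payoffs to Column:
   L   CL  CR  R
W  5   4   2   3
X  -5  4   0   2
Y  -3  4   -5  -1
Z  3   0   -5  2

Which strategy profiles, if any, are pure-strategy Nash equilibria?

(Y, CL)

Check each profile: it is a Nash equilibrium iff no player can strictly gain by switching unilaterally.
(W, L): Row can switch to Y (3 → 5). Not NE.
(W, CL): Row can switch to X (0 → 4). Not NE.
(W, CR): Row can switch to X (-3 → 0). Not NE.
(W, R): Row can switch to X (-5 → 4). Not NE.
(X, L): Row can switch to W (-1 → 3). Not NE.
(X, CL): Row can switch to Y (4 → 5). Not NE.
(X, CR): Row can switch to Z (0 → 2). Not NE.
(X, R): Row can switch to Y (4 → 5). Not NE.
(Y, CL): Row gets 5, best alternative 4; Column gets 4, best alternative -1. No profitable deviation — NE.
(The remaining 7 profiles each have a profitable deviation by the same check.)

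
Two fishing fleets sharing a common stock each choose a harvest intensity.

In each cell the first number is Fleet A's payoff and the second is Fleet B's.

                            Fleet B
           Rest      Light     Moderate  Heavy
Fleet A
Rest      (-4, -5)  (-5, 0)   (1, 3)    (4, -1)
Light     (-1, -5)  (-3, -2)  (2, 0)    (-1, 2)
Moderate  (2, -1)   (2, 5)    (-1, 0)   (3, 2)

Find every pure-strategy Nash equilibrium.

The unique pure-strategy Nash equilibrium is (Moderate, Light).

For each player, find the best response to each opponent profile; mutual best responses are the pure NE.
Fleet A against Rest: payoffs -4, -1, 2 → best response Moderate.
Fleet A against Light: payoffs -5, -3, 2 → best response Moderate.
Fleet A against Moderate: payoffs 1, 2, -1 → best response Light.
Fleet A against Heavy: payoffs 4, -1, 3 → best response Rest.
Fleet B against Rest: payoffs -5, 0, 3, -1 → best response Moderate.
Fleet B against Light: payoffs -5, -2, 0, 2 → best response Heavy.
Fleet B against Moderate: payoffs -1, 5, 0, 2 → best response Light.
Mutual best responses: (Moderate, Light).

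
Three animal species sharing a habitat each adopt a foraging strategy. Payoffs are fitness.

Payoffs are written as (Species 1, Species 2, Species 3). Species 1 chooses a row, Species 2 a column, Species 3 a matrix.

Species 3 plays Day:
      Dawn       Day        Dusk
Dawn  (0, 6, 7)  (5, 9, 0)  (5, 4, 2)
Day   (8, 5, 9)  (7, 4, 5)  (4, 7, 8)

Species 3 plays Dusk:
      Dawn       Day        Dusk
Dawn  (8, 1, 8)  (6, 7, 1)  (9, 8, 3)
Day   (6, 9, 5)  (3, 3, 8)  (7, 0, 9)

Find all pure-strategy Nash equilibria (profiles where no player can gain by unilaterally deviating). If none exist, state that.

(Dawn, Dusk, Dusk)

Mark each player's best response to every combination of opponents' strategies; a profile where every player is best-responding is a pure Nash equilibrium.
Species 1 against (Dawn, Day): payoffs 0, 8 → best response Day.
Species 1 against (Dawn, Dusk): payoffs 8, 6 → best response Dawn.
Species 1 against (Day, Day): payoffs 5, 7 → best response Day.
Species 1 against (Day, Dusk): payoffs 6, 3 → best response Dawn.
Species 1 against (Dusk, Day): payoffs 5, 4 → best response Dawn.
Species 1 against (Dusk, Dusk): payoffs 9, 7 → best response Dawn.
Species 2 against (Dawn, Day): payoffs 6, 9, 4 → best response Day.
Species 2 against (Dawn, Dusk): payoffs 1, 7, 8 → best response Dusk.
Species 2 against (Day, Day): payoffs 5, 4, 7 → best response Dusk.
Species 2 against (Day, Dusk): payoffs 9, 3, 0 → best response Dawn.
Species 3 against (Dawn, Dawn): payoffs 7, 8 → best response Dusk.
Species 3 against (Dawn, Day): payoffs 0, 1 → best response Dusk.
Species 3 against (Dawn, Dusk): payoffs 2, 3 → best response Dusk.
Species 3 against (Day, Dawn): payoffs 9, 5 → best response Day.
Species 3 against (Day, Day): payoffs 5, 8 → best response Dusk.
Species 3 against (Day, Dusk): payoffs 8, 9 → best response Dusk.
Mutual best responses: (Dawn, Dusk, Dusk).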